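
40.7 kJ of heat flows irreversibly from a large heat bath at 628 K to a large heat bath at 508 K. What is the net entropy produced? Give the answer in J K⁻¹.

ΔS_total = 15.3 J/K

ΔS_hot = −Q/T_H = −40700/628 = -64.81 J/K and ΔS_cold = +Q/T_C = 40700/508 = 80.12 J/K.
ΔS_total = -64.81 + 80.12 = 15.3 J/K, positive as the second law requires.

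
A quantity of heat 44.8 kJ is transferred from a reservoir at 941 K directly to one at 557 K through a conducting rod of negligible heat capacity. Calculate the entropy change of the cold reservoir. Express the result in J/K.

The cold reservoir gains heat Q, so ΔS_cold = +Q/T_C = 44800/557 = 80.4 J/K.

ΔS_cold = 80.4 J/K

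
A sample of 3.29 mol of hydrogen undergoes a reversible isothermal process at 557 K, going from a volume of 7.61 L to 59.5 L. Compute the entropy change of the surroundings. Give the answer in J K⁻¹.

ΔS_surr = -56.3 J/K

For an isothermal ideal gas ΔS_gas = nR ln(V₂/V₁) = 3.29 × 8.314 × ln(59.5/7.61) = 56.3 J/K.
The process is reversible, so ΔS_surr = −ΔS_gas = -56.3 J/K and ΔS_universe = 0.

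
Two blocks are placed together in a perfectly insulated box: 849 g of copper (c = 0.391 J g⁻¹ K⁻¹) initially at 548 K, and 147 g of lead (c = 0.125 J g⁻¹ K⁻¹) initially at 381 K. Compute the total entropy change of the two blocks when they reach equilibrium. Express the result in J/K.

ΔS_total = 1.03 J/K

Energy balance: T_f = (m₁c₁T₁ + m₂c₂T₂)/(m₁c₁ + m₂c₂) = 539.24 K.
ΔS₁ = m₁c₁ ln(T_f/T₁) = 331.959 × ln(539.24/548) = -5.349 J/K.
ΔS₂ = m₂c₂ ln(T_f/T₂) = 18.375 × ln(539.24/381) = 6.383 J/K.
ΔS_total = -5.349 + 6.383 = 1.03 J/K.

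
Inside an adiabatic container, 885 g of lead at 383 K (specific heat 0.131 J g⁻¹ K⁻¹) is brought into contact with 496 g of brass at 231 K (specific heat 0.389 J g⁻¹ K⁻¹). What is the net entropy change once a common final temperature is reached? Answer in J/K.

Energy balance: T_f = (m₁c₁T₁ + m₂c₂T₂)/(m₁c₁ + m₂c₂) = 288.05 K.
ΔS₁ = m₁c₁ ln(T_f/T₁) = 115.935 × ln(288.05/383) = -33.03 J/K.
ΔS₂ = m₂c₂ ln(T_f/T₂) = 192.944 × ln(288.05/231) = 42.59 J/K.
ΔS_total = -33.03 + 42.59 = 9.56 J/K.

ΔS_total = 9.56 J/K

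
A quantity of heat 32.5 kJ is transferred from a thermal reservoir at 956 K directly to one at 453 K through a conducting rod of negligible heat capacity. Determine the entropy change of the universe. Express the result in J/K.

ΔS_total = 37.7 J/K

ΔS_hot = −Q/T_H = −32500/956 = -34 J/K and ΔS_cold = +Q/T_C = 32500/453 = 71.74 J/K.
ΔS_total = -34 + 71.74 = 37.7 J/K, positive as the second law requires.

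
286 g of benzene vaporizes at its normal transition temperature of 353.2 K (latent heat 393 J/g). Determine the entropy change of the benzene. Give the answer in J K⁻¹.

Heat absorbed by the substance: Q = mL = 286 × 393 = 112398 J.
At constant T, ΔS = Q_rev/T = 112398 / 353.2 = 318 J/K.

ΔS = 318 J/K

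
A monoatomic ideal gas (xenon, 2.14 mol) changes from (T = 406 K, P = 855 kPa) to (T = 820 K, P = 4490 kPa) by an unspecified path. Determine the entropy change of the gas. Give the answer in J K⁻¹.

ΔS = 1.76 J/K

ΔS = nC_p ln(T₂/T₁) − nR ln(P₂/P₁), with C_p = 5R/2 = 20.79 J mol⁻¹ K⁻¹ for a monoatomic ideal gas.
ΔS = 2.14 × [20.79 × ln(820/406) − 8.314 × ln(4490/855)] = 1.76 J/K.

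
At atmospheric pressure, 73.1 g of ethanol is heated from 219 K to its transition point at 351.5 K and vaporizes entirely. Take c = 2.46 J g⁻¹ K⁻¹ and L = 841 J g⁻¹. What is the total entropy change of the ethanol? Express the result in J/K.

ΔS = 260 J/K

Warming step: ΔS₁ = m c ln(T_tr/T_i) = 73.1 × 2.46 × ln(351.5/219) = 85.08 J/K.
Phase change: ΔS₂ = +mL/T_tr = 73.1 × 841 / 351.5 = 174.9 J/K.
ΔS_total = (85.08) + (174.9) = 260 J/K.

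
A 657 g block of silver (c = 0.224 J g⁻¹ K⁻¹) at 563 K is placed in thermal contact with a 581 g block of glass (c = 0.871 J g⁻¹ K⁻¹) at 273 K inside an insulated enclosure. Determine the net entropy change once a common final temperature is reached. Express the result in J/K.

ΔS_total = 33.6 J/K

Energy balance: T_f = (m₁c₁T₁ + m₂c₂T₂)/(m₁c₁ + m₂c₂) = 338.34 K.
ΔS₁ = m₁c₁ ln(T_f/T₁) = 147.168 × ln(338.34/563) = -74.944 J/K.
ΔS₂ = m₂c₂ ln(T_f/T₂) = 506.051 × ln(338.34/273) = 108.58 J/K.
ΔS_total = -74.944 + 108.58 = 33.6 J/K.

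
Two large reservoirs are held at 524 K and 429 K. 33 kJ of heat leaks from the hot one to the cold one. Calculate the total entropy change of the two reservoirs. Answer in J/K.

ΔS_hot = −Q/T_H = −33000/524 = -62.98 J/K and ΔS_cold = +Q/T_C = 33000/429 = 76.92 J/K.
ΔS_total = -62.98 + 76.92 = 13.9 J/K, positive as the second law requires.

ΔS_total = 13.9 J/K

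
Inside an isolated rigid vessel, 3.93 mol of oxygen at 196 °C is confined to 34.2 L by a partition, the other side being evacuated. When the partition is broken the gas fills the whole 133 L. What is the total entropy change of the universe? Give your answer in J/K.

ΔS_universe = 44.4 J/K

No heat is exchanged and no work is done, so the ideal-gas temperature stays constant.
Entropy is a state function; using a reversible isothermal path, ΔS_gas = nR ln(V₂/V₁) = 3.93 × 8.314 × ln(133/34.2) = 44.4 J/K.
The insulated surroundings exchange no heat, so ΔS_surr = 0 and ΔS_universe = ΔS_gas.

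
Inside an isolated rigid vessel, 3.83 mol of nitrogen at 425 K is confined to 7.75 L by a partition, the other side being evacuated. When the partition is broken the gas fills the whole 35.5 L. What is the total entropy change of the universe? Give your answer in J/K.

For an ideal gas in free expansion Q = 0 and W = 0, so T is unchanged.
Entropy is a state function; using a reversible isothermal path, ΔS_gas = nR ln(V₂/V₁) = 3.83 × 8.314 × ln(35.5/7.75) = 48.5 J/K.
The insulated surroundings exchange no heat, so ΔS_surr = 0 and ΔS_universe = ΔS_gas.

ΔS_universe = 48.5 J/K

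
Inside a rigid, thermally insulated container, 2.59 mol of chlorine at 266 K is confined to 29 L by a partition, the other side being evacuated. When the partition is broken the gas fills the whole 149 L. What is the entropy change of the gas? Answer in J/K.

ΔS_gas = 35.2 J/K

For an ideal gas in free expansion Q = 0 and W = 0, so T is unchanged.
Entropy is a state function; using a reversible isothermal path, ΔS_gas = nR ln(V₂/V₁) = 2.59 × 8.314 × ln(149/29) = 35.2 J/K.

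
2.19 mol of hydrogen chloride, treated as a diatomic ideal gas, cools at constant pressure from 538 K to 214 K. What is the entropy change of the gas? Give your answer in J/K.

At constant pressure, ΔS = nC_p ln(T₂/T₁) with C_p = 7R/2 = 29.1 J mol⁻¹ K⁻¹.
ΔS = 2.19 × 29.1 × ln(214/538) = -58.7 J/K.

ΔS = -58.7 J/K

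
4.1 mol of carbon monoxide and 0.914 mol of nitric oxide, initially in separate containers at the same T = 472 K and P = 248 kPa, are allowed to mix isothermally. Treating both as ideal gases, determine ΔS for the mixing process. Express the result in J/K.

ΔS_mix = 19.8 J/K

Mole fractions: x_A = 4.1/5.01 = 0.818, x_B = 0.182.
ΔS_mix = −R(n_A ln x_A + n_B ln x_B) = −8.314 × (4.1 ln 0.818 + 0.914 ln 0.182) = 19.8 J/K.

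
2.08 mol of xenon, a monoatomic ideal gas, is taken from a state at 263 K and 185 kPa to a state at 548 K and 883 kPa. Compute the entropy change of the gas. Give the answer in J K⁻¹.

ΔS = nC_p ln(T₂/T₁) − nR ln(P₂/P₁), with C_p = 5R/2 = 20.79 J mol⁻¹ K⁻¹ for a monoatomic ideal gas.
ΔS = 2.08 × [20.79 × ln(548/263) − 8.314 × ln(883/185)] = 4.71 J/K.

ΔS = 4.71 J/K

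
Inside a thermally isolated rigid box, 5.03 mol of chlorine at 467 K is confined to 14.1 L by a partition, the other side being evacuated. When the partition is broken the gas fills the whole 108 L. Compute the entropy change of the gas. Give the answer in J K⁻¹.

ΔS_gas = 85.1 J/K

No heat is exchanged and no work is done, so the ideal-gas temperature stays constant.
Entropy is a state function; using a reversible isothermal path, ΔS_gas = nR ln(V₂/V₁) = 5.03 × 8.314 × ln(108/14.1) = 85.1 J/K.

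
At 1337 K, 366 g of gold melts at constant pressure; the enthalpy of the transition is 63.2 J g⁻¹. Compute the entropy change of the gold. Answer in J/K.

Heat absorbed by the substance: Q = mL = 366 × 63.2 = 23131.2 J.
At constant T, ΔS = Q_rev/T = 23131.2 / 1337 = 17.3 J/K.

ΔS = 17.3 J/K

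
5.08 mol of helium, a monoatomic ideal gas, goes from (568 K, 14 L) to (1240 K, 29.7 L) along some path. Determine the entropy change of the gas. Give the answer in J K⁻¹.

Entropy is a state function: ΔS = nC_V ln(T₂/T₁) + nR ln(V₂/V₁), with C_V = 3R/2 = 12.47 J mol⁻¹ K⁻¹ for a monoatomic ideal gas.
ΔS = 5.08 × [12.47 × ln(1240/568) + 8.314 × ln(29.7/14)] = 81.2 J/K.

ΔS = 81.2 J/K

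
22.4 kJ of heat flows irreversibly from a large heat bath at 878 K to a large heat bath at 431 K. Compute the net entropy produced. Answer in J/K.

ΔS_total = 26.5 J/K

ΔS_hot = −Q/T_H = −22400/878 = -25.51 J/K and ΔS_cold = +Q/T_C = 22400/431 = 51.97 J/K.
ΔS_total = -25.51 + 51.97 = 26.5 J/K, positive as the second law requires.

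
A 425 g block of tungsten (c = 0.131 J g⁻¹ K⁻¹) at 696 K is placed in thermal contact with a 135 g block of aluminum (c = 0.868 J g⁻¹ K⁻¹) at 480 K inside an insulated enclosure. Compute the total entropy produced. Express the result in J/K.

Energy balance: T_f = (m₁c₁T₁ + m₂c₂T₂)/(m₁c₁ + m₂c₂) = 549.57 K.
ΔS₁ = m₁c₁ ln(T_f/T₁) = 55.675 × ln(549.57/696) = -13.15 J/K.
ΔS₂ = m₂c₂ ln(T_f/T₂) = 117.18 × ln(549.57/480) = 15.86 J/K.
ΔS_total = -13.15 + 15.86 = 2.71 J/K.

ΔS_total = 2.71 J/K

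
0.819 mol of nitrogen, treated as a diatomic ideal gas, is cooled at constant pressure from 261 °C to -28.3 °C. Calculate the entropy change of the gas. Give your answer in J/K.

In kelvin: T₁ = 534.15 K, T₂ = 244.85 K. At constant pressure, ΔS = nC_p ln(T₂/T₁) with C_p = 7R/2 = 29.1 J mol⁻¹ K⁻¹.
ΔS = 0.819 × 29.1 × ln(244.85/534.15) = -18.6 J/K.

ΔS = -18.6 J/K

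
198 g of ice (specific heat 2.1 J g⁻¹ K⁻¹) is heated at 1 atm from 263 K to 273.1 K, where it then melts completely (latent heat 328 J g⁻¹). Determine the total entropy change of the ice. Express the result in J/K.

ΔS = 253 J/K

Warming step: ΔS₁ = m c ln(T_tr/T_i) = 198 × 2.1 × ln(273.1/263) = 15.67 J/K.
Phase change: ΔS₂ = +mL/T_tr = 198 × 328 / 273.1 = 237.8 J/K.
ΔS_total = (15.67) + (237.8) = 253 J/K.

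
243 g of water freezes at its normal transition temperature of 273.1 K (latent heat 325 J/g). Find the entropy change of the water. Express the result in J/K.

Heat released by the substance: Q = −mL = −243 × 325 = −78975 J.
At constant T, ΔS = Q_rev/T = −78975 / 273.1 = -289 J/K.

ΔS = -289 J/K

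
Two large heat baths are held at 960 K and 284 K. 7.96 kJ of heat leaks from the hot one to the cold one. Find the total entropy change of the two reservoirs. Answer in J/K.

ΔS_hot = −Q/T_H = −7960/960 = -8.292 J/K and ΔS_cold = +Q/T_C = 7960/284 = 28.03 J/K.
ΔS_total = -8.292 + 28.03 = 19.7 J/K, positive as the second law requires.

ΔS_total = 19.7 J/K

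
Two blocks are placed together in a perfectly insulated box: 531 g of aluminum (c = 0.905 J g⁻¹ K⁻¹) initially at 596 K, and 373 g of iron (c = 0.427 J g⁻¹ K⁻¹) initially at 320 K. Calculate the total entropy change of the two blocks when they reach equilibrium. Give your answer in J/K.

Energy balance: T_f = (m₁c₁T₁ + m₂c₂T₂)/(m₁c₁ + m₂c₂) = 527.3 K.
ΔS₁ = m₁c₁ ln(T_f/T₁) = 480.555 × ln(527.3/596) = -58.86 J/K.
ΔS₂ = m₂c₂ ln(T_f/T₂) = 159.271 × ln(527.3/320) = 79.55 J/K.
ΔS_total = -58.86 + 79.55 = 20.7 J/K.

ΔS_total = 20.7 J/K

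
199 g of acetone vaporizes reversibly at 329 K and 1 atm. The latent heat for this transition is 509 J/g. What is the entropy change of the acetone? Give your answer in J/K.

Heat absorbed by the substance: Q = mL = 199 × 509 = 101291 J.
At constant T, ΔS = Q_rev/T = 101291 / 329 = 308 J/K.

ΔS = 308 J/K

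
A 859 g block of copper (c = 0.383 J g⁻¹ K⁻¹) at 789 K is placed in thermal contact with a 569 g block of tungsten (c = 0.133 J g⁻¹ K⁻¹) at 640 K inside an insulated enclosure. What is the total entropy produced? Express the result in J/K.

ΔS_total = 1.29 J/K

Energy balance: T_f = (m₁c₁T₁ + m₂c₂T₂)/(m₁c₁ + m₂c₂) = 761.14 K.
ΔS₁ = m₁c₁ ln(T_f/T₁) = 328.997 × ln(761.14/789) = -11.83 J/K.
ΔS₂ = m₂c₂ ln(T_f/T₂) = 75.677 × ln(761.14/640) = 13.12 J/K.
ΔS_total = -11.83 + 13.12 = 1.29 J/K.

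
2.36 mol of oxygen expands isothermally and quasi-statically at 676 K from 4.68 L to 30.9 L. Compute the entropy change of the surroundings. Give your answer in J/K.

ΔS_surr = -37 J/K

For an isothermal ideal gas ΔS_gas = nR ln(V₂/V₁) = 2.36 × 8.314 × ln(30.9/4.68) = 37 J/K.
The process is reversible, so ΔS_surr = −ΔS_gas = -37 J/K and ΔS_universe = 0.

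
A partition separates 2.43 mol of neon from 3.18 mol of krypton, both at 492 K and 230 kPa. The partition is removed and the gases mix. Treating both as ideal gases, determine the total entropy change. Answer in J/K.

Mole fractions: x_A = 2.43/5.61 = 0.433, x_B = 0.567.
ΔS_mix = −R(n_A ln x_A + n_B ln x_B) = −8.314 × (2.43 ln 0.433 + 3.18 ln 0.567) = 31.9 J/K.

ΔS_mix = 31.9 J/K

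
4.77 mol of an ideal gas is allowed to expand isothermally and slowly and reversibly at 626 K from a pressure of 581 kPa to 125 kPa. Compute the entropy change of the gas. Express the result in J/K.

ΔS_gas = 60.9 J/K

For an isothermal ideal gas ΔS_gas = nR ln(P₁/P₂) = 4.77 × 8.314 × ln(581/125) = 60.9 J/K.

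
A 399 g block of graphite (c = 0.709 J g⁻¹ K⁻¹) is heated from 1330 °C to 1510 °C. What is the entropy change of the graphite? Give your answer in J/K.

ΔS = 30.1 J/K

In kelvin: T₁ = 1603.15 K, T₂ = 1783.15 K. ΔS = ∫dQ_rev/T = m c ln(T₂/T₁) = 399 × 0.709 × ln(1783.15/1603.15) = 30.1 J/K.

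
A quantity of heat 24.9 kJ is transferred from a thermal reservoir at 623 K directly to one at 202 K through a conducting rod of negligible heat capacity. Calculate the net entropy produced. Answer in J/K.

ΔS_total = 83.3 J/K

ΔS_hot = −Q/T_H = −24900/623 = -39.97 J/K and ΔS_cold = +Q/T_C = 24900/202 = 123.3 J/K.
ΔS_total = -39.97 + 123.3 = 83.3 J/K, positive as the second law requires.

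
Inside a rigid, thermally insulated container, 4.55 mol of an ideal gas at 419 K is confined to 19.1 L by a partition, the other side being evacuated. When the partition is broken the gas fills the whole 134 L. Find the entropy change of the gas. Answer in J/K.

ΔS_gas = 73.7 J/K

No heat is exchanged and no work is done, so the ideal-gas temperature stays constant.
Entropy is a state function; using a reversible isothermal path, ΔS_gas = nR ln(V₂/V₁) = 4.55 × 8.314 × ln(134/19.1) = 73.7 J/K.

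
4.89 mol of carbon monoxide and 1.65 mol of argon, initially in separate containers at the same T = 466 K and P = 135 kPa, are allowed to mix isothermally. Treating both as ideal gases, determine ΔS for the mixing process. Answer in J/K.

ΔS_mix = 30.7 J/K

Mole fractions: x_A = 4.89/6.54 = 0.748, x_B = 0.252.
ΔS_mix = −R(n_A ln x_A + n_B ln x_B) = −8.314 × (4.89 ln 0.748 + 1.65 ln 0.252) = 30.7 J/K.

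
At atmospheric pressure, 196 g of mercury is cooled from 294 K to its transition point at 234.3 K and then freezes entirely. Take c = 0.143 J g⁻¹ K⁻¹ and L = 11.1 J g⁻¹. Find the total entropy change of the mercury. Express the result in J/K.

ΔS = -15.6 J/K

Cooling step: ΔS₁ = m c ln(T_tr/T_i) = 196 × 0.143 × ln(234.3/294) = -6.362 J/K.
Phase change: ΔS₂ = −mL/T_tr = −196 × 11.1 / 234.3 = -9.286 J/K.
ΔS_total = (-6.362) + (-9.286) = -15.6 J/K.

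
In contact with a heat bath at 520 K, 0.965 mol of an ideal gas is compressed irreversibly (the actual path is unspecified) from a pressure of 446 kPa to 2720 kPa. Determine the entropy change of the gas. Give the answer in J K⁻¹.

ΔS_gas = -14.5 J/K

Entropy is a state function, so ΔS_gas depends only on the end states.
For an isothermal ideal gas ΔS_gas = nR ln(P₁/P₂) = 0.965 × 8.314 × ln(446/2720) = -14.5 J/K.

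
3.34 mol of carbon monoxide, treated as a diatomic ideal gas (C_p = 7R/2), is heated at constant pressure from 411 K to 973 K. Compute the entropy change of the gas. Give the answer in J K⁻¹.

At constant pressure, ΔS = nC_p ln(T₂/T₁) with C_p = 7R/2 = 29.1 J mol⁻¹ K⁻¹.
ΔS = 3.34 × 29.1 × ln(973/411) = 83.8 J/K.

ΔS = 83.8 J/K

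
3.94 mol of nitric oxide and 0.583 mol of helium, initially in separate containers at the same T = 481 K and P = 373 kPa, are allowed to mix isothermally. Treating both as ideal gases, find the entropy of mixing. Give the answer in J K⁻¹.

Mole fractions: x_A = 3.94/4.52 = 0.871, x_B = 0.129.
ΔS_mix = −R(n_A ln x_A + n_B ln x_B) = −8.314 × (3.94 ln 0.871 + 0.583 ln 0.129) = 14.5 J/K.

ΔS_mix = 14.5 J/K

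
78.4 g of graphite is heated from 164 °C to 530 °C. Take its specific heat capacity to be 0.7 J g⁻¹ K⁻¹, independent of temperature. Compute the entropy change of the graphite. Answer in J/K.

ΔS = 33.4 J/K

In kelvin: T₁ = 437.15 K, T₂ = 803.15 K. ΔS = ∫dQ_rev/T = m c ln(T₂/T₁) = 78.4 × 0.7 × ln(803.15/437.15) = 33.4 J/K.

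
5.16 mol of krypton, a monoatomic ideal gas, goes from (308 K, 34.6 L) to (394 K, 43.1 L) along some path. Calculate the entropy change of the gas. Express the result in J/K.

Entropy is a state function: ΔS = nC_V ln(T₂/T₁) + nR ln(V₂/V₁), with C_V = 3R/2 = 12.47 J mol⁻¹ K⁻¹ for a monoatomic ideal gas.
ΔS = 5.16 × [12.47 × ln(394/308) + 8.314 × ln(43.1/34.6)] = 25.3 J/K.

ΔS = 25.3 J/K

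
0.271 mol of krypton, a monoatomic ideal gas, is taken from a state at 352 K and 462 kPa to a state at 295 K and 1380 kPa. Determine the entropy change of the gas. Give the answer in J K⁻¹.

ΔS = nC_p ln(T₂/T₁) − nR ln(P₂/P₁), with C_p = 5R/2 = 20.79 J mol⁻¹ K⁻¹ for a monoatomic ideal gas.
ΔS = 0.271 × [20.79 × ln(295/352) − 8.314 × ln(1380/462)] = -3.46 J/K.

ΔS = -3.46 J/K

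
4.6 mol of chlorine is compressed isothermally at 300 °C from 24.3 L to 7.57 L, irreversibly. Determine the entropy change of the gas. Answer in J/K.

ΔS_gas = -44.6 J/K

Entropy is a state function, so ΔS_gas depends only on the end states.
For an isothermal ideal gas ΔS_gas = nR ln(V₂/V₁) = 4.6 × 8.314 × ln(7.57/24.3) = -44.6 J/K.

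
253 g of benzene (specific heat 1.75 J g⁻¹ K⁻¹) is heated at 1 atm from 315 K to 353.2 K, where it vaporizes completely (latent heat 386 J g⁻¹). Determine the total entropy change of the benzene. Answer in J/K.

Warming step: ΔS₁ = m c ln(T_tr/T_i) = 253 × 1.75 × ln(353.2/315) = 50.68 J/K.
Phase change: ΔS₂ = +mL/T_tr = 253 × 386 / 353.2 = 276.5 J/K.
ΔS_total = (50.68) + (276.5) = 327 J/K.

ΔS = 327 J/K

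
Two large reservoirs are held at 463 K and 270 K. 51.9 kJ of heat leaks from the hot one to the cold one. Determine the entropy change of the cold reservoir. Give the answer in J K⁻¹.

ΔS_cold = 192 J/K

The cold reservoir gains heat Q, so ΔS_cold = +Q/T_C = 51900/270 = 192 J/K.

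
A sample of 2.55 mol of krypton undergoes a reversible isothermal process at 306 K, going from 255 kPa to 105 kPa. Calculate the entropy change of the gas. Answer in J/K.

For an isothermal ideal gas ΔS_gas = nR ln(P₁/P₂) = 2.55 × 8.314 × ln(255/105) = 18.8 J/K.

ΔS_gas = 18.8 J/K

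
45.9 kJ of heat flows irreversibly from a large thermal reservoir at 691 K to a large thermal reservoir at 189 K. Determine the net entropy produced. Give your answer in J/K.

ΔS_hot = −Q/T_H = −45900/691 = -66.43 J/K and ΔS_cold = +Q/T_C = 45900/189 = 242.9 J/K.
ΔS_total = -66.43 + 242.9 = 176 J/K, positive as the second law requires.

ΔS_total = 176 J/K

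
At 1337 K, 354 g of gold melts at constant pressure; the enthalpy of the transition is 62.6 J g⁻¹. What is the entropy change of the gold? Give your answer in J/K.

ΔS = 16.6 J/K

Heat absorbed by the substance: Q = mL = 354 × 62.6 = 22160.4 J.
At constant T, ΔS = Q_rev/T = 22160.4 / 1337 = 16.6 J/K.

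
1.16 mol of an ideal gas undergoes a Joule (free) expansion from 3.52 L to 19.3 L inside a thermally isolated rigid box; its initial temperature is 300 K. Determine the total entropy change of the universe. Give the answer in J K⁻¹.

For an ideal gas in free expansion Q = 0 and W = 0, so T is unchanged.
Entropy is a state function; using a reversible isothermal path, ΔS_gas = nR ln(V₂/V₁) = 1.16 × 8.314 × ln(19.3/3.52) = 16.4 J/K.
The insulated surroundings exchange no heat, so ΔS_surr = 0 and ΔS_universe = ΔS_gas.

ΔS_universe = 16.4 J/K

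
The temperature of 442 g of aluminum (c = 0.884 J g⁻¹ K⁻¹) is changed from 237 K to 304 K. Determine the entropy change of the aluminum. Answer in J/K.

ΔS = 97.3 J/K

ΔS = ∫dQ_rev/T = m c ln(T₂/T₁) = 442 × 0.884 × ln(304/237) = 97.3 J/K.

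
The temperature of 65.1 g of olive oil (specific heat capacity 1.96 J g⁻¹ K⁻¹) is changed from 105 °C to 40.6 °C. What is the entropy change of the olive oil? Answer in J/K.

ΔS = -23.8 J/K

In kelvin: T₁ = 378.15 K, T₂ = 313.75 K. ΔS = ∫dQ_rev/T = m c ln(T₂/T₁) = 65.1 × 1.96 × ln(313.75/378.15) = -23.8 J/K.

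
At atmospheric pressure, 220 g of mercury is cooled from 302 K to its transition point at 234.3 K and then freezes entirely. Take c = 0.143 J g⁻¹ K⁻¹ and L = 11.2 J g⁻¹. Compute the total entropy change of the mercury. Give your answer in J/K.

ΔS = -18.5 J/K

Cooling step: ΔS₁ = m c ln(T_tr/T_i) = 220 × 0.143 × ln(234.3/302) = -7.985 J/K.
Phase change: ΔS₂ = −mL/T_tr = −220 × 11.2 / 234.3 = -10.52 J/K.
ΔS_total = (-7.985) + (-10.52) = -18.5 J/K.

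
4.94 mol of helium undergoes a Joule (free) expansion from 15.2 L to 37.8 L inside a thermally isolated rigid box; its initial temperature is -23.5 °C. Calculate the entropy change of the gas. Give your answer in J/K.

For an ideal gas in free expansion Q = 0 and W = 0, so T is unchanged.
Entropy is a state function; using a reversible isothermal path, ΔS_gas = nR ln(V₂/V₁) = 4.94 × 8.314 × ln(37.8/15.2) = 37.4 J/K.

ΔS_gas = 37.4 J/K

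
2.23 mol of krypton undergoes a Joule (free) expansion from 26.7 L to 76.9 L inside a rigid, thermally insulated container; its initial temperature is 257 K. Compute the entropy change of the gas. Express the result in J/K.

ΔS_gas = 19.6 J/K

No heat is exchanged and no work is done, so the ideal-gas temperature stays constant.
Entropy is a state function; using a reversible isothermal path, ΔS_gas = nR ln(V₂/V₁) = 2.23 × 8.314 × ln(76.9/26.7) = 19.6 J/K.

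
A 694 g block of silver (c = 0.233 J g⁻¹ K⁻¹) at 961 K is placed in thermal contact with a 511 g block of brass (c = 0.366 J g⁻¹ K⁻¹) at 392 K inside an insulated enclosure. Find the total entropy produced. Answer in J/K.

Energy balance: T_f = (m₁c₁T₁ + m₂c₂T₂)/(m₁c₁ + m₂c₂) = 655.84 K.
ΔS₁ = m₁c₁ ln(T_f/T₁) = 161.702 × ln(655.84/961) = -61.78 J/K.
ΔS₂ = m₂c₂ ln(T_f/T₂) = 187.026 × ln(655.84/392) = 96.25 J/K.
ΔS_total = -61.78 + 96.25 = 34.5 J/K.

ΔS_total = 34.5 J/K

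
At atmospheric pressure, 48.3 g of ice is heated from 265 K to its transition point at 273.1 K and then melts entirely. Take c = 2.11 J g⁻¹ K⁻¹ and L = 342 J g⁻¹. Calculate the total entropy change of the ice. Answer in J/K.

ΔS = 63.6 J/K

Warming step: ΔS₁ = m c ln(T_tr/T_i) = 48.3 × 2.11 × ln(273.1/265) = 3.068 J/K.
Phase change: ΔS₂ = +mL/T_tr = 48.3 × 342 / 273.1 = 60.49 J/K.
ΔS_total = (3.068) + (60.49) = 63.6 J/K.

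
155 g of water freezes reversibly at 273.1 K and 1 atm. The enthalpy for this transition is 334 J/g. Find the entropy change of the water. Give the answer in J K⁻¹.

Heat released by the substance: Q = −mL = −155 × 334 = −51770 J.
At constant T, ΔS = Q_rev/T = −51770 / 273.1 = -190 J/K.

ΔS = -190 J/K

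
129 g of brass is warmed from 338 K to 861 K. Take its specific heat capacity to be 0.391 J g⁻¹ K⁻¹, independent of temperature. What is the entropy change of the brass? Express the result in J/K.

ΔS = 47.2 J/K

ΔS = ∫dQ_rev/T = m c ln(T₂/T₁) = 129 × 0.391 × ln(861/338) = 47.2 J/K.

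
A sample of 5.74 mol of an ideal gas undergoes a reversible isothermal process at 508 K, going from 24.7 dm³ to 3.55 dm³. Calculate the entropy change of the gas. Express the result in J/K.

For an isothermal ideal gas ΔS_gas = nR ln(V₂/V₁) = 5.74 × 8.314 × ln(3.55/24.7) = -92.6 J/K.

ΔS_gas = -92.6 J/K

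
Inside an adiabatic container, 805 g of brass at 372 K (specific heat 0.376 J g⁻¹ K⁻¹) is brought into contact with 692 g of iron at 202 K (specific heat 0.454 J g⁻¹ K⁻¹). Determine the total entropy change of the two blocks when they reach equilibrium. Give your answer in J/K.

ΔS_total = 28.4 J/K

Energy balance: T_f = (m₁c₁T₁ + m₂c₂T₂)/(m₁c₁ + m₂c₂) = 285.42 K.
ΔS₁ = m₁c₁ ln(T_f/T₁) = 302.68 × ln(285.42/372) = -80.19 J/K.
ΔS₂ = m₂c₂ ln(T_f/T₂) = 314.168 × ln(285.42/202) = 108.6 J/K.
ΔS_total = -80.19 + 108.6 = 28.4 J/K.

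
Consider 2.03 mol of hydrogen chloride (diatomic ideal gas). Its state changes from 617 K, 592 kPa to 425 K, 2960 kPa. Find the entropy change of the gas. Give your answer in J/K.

ΔS = nC_p ln(T₂/T₁) − nR ln(P₂/P₁), with C_p = 7R/2 = 29.1 J mol⁻¹ K⁻¹ for a diatomic ideal gas.
ΔS = 2.03 × [29.1 × ln(425/617) − 8.314 × ln(2960/592)] = -49.2 J/K.

ΔS = -49.2 J/K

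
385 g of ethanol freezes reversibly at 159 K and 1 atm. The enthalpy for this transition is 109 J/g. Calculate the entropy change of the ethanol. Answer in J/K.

Heat released by the substance: Q = −mL = −385 × 109 = −41965 J.
At constant T, ΔS = Q_rev/T = −41965 / 159 = -264 J/K.

ΔS = -264 J/K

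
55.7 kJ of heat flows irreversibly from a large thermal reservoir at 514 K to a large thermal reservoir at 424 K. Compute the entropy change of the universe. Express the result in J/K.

ΔS_total = 23 J/K

ΔS_hot = −Q/T_H = −55700/514 = -108.4 J/K and ΔS_cold = +Q/T_C = 55700/424 = 131.4 J/K.
ΔS_total = -108.4 + 131.4 = 23 J/K, positive as the second law requires.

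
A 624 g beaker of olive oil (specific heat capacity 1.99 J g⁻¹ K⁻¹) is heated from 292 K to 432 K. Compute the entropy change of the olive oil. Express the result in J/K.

ΔS = ∫dQ_rev/T = m c ln(T₂/T₁) = 624 × 1.99 × ln(432/292) = 486 J/K.

ΔS = 486 J/K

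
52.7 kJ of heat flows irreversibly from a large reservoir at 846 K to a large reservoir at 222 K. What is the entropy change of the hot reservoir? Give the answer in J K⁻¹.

ΔS_hot = -62.3 J/K

The hot reservoir loses heat Q, so ΔS_hot = −Q/T_H = −52700/846 = -62.3 J/K.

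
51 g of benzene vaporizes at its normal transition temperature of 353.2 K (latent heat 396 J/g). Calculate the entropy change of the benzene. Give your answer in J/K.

ΔS = 57.2 J/K

Heat absorbed by the substance: Q = mL = 51 × 396 = 20196 J.
At constant T, ΔS = Q_rev/T = 20196 / 353.2 = 57.2 J/K.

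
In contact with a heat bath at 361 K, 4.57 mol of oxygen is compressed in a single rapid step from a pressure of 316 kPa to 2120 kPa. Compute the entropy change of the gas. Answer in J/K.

ΔS_gas = -72.3 J/K

Entropy is a state function, so ΔS_gas depends only on the end states.
For an isothermal ideal gas ΔS_gas = nR ln(P₁/P₂) = 4.57 × 8.314 × ln(316/2120) = -72.3 J/K.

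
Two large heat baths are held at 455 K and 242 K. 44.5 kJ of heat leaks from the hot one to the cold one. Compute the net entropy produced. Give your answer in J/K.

ΔS_hot = −Q/T_H = −44500/455 = -97.8 J/K and ΔS_cold = +Q/T_C = 44500/242 = 183.9 J/K.
ΔS_total = -97.8 + 183.9 = 86.1 J/K, positive as the second law requires.

ΔS_total = 86.1 J/K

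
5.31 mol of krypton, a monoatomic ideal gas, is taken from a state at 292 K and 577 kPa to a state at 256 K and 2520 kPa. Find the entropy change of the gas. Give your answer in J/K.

ΔS = -79.6 J/K

ΔS = nC_p ln(T₂/T₁) − nR ln(P₂/P₁), with C_p = 5R/2 = 20.79 J mol⁻¹ K⁻¹ for a monoatomic ideal gas.
ΔS = 5.31 × [20.79 × ln(256/292) − 8.314 × ln(2520/577)] = -79.6 J/K.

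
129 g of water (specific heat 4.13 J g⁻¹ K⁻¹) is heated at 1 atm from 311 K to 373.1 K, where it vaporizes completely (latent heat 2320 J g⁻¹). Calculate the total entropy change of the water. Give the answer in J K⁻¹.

Warming step: ΔS₁ = m c ln(T_tr/T_i) = 129 × 4.13 × ln(373.1/311) = 96.99 J/K.
Phase change: ΔS₂ = +mL/T_tr = 129 × 2320 / 373.1 = 802.1 J/K.
ΔS_total = (96.99) + (802.1) = 899 J/K.

ΔS = 899 J/K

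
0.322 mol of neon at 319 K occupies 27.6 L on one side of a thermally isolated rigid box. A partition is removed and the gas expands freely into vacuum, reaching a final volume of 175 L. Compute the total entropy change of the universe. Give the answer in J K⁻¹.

ΔS_universe = 4.94 J/K

For an ideal gas in free expansion Q = 0 and W = 0, so T is unchanged.
Entropy is a state function; using a reversible isothermal path, ΔS_gas = nR ln(V₂/V₁) = 0.322 × 8.314 × ln(175/27.6) = 4.94 J/K.
The insulated surroundings exchange no heat, so ΔS_surr = 0 and ΔS_universe = ΔS_gas.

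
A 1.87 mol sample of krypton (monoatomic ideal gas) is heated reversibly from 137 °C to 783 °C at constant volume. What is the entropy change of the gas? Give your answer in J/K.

In kelvin: T₁ = 410.15 K, T₂ = 1056.15 K. At constant volume, ΔS = nC_V ln(T₂/T₁) with C_V = 3R/2 = 12.47 J mol⁻¹ K⁻¹.
ΔS = 1.87 × 12.47 × ln(1056.15/410.15) = 22.1 J/K.

ΔS = 22.1 J/K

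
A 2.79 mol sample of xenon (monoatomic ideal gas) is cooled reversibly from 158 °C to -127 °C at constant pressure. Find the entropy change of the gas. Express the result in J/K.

ΔS = -62.7 J/K

In kelvin: T₁ = 431.15 K, T₂ = 146.15 K. At constant pressure, ΔS = nC_p ln(T₂/T₁) with C_p = 5R/2 = 20.79 J mol⁻¹ K⁻¹.
ΔS = 2.79 × 20.79 × ln(146.15/431.15) = -62.7 J/K.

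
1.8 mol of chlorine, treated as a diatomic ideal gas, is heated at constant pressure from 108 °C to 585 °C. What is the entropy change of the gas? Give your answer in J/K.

ΔS = 42.5 J/K

In kelvin: T₁ = 381.15 K, T₂ = 858.15 K. At constant pressure, ΔS = nC_p ln(T₂/T₁) with C_p = 7R/2 = 29.1 J mol⁻¹ K⁻¹.
ΔS = 1.8 × 29.1 × ln(858.15/381.15) = 42.5 J/K.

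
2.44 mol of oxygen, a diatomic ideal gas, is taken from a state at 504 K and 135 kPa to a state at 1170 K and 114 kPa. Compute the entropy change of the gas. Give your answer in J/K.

ΔS = nC_p ln(T₂/T₁) − nR ln(P₂/P₁), with C_p = 7R/2 = 29.1 J mol⁻¹ K⁻¹ for a diatomic ideal gas.
ΔS = 2.44 × [29.1 × ln(1170/504) − 8.314 × ln(114/135)] = 63.2 J/K.

ΔS = 63.2 J/K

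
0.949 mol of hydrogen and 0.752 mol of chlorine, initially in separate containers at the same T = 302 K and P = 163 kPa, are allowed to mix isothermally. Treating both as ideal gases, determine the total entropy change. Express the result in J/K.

Mole fractions: x_A = 0.949/1.7 = 0.558, x_B = 0.442.
ΔS_mix = −R(n_A ln x_A + n_B ln x_B) = −8.314 × (0.949 ln 0.558 + 0.752 ln 0.442) = 9.71 J/K.

ΔS_mix = 9.71 J/K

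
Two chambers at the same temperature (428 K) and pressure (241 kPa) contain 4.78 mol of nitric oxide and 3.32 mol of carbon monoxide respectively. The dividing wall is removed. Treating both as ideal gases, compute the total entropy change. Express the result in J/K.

ΔS_mix = 45.6 J/K

Mole fractions: x_A = 4.78/8.1 = 0.59, x_B = 0.41.
ΔS_mix = −R(n_A ln x_A + n_B ln x_B) = −8.314 × (4.78 ln 0.59 + 3.32 ln 0.41) = 45.6 J/K.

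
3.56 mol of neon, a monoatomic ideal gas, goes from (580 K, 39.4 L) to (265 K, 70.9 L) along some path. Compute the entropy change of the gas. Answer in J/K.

ΔS = -17.4 J/K

Entropy is a state function: ΔS = nC_V ln(T₂/T₁) + nR ln(V₂/V₁), with C_V = 3R/2 = 12.47 J mol⁻¹ K⁻¹ for a monoatomic ideal gas.
ΔS = 3.56 × [12.47 × ln(265/580) + 8.314 × ln(70.9/39.4)] = -17.4 J/K.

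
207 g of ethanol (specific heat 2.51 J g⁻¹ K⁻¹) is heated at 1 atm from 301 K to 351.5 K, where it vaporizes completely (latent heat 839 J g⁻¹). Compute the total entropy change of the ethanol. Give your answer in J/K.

Warming step: ΔS₁ = m c ln(T_tr/T_i) = 207 × 2.51 × ln(351.5/301) = 80.59 J/K.
Phase change: ΔS₂ = +mL/T_tr = 207 × 839 / 351.5 = 494.1 J/K.
ΔS_total = (80.59) + (494.1) = 575 J/K.

ΔS = 575 J/K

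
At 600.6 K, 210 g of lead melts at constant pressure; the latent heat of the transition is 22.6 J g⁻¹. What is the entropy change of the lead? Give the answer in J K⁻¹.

ΔS = 7.9 J/K

Heat absorbed by the substance: Q = mL = 210 × 22.6 = 4746 J.
At constant T, ΔS = Q_rev/T = 4746 / 600.6 = 7.9 J/K.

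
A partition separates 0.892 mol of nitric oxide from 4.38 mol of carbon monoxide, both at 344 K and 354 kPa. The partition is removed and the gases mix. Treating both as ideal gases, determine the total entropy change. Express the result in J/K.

ΔS_mix = 19.9 J/K

Mole fractions: x_A = 0.892/5.27 = 0.169, x_B = 0.831.
ΔS_mix = −R(n_A ln x_A + n_B ln x_B) = −8.314 × (0.892 ln 0.169 + 4.38 ln 0.831) = 19.9 J/K.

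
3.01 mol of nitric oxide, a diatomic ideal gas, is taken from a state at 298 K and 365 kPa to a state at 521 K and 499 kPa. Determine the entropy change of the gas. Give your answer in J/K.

ΔS = 41.1 J/K

ΔS = nC_p ln(T₂/T₁) − nR ln(P₂/P₁), with C_p = 7R/2 = 29.1 J mol⁻¹ K⁻¹ for a diatomic ideal gas.
ΔS = 3.01 × [29.1 × ln(521/298) − 8.314 × ln(499/365)] = 41.1 J/K.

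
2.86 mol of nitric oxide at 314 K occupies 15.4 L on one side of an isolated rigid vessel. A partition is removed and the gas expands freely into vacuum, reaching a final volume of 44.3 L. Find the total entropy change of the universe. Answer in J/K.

ΔS_universe = 25.1 J/K

For an ideal gas in free expansion Q = 0 and W = 0, so T is unchanged.
Entropy is a state function; using a reversible isothermal path, ΔS_gas = nR ln(V₂/V₁) = 2.86 × 8.314 × ln(44.3/15.4) = 25.1 J/K.
The insulated surroundings exchange no heat, so ΔS_surr = 0 and ΔS_universe = ΔS_gas.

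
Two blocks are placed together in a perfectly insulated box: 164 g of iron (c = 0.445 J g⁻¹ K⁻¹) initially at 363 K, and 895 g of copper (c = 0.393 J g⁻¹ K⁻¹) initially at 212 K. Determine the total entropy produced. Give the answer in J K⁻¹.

Energy balance: T_f = (m₁c₁T₁ + m₂c₂T₂)/(m₁c₁ + m₂c₂) = 237.95 K.
ΔS₁ = m₁c₁ ln(T_f/T₁) = 72.98 × ln(237.95/363) = -30.82 J/K.
ΔS₂ = m₂c₂ ln(T_f/T₂) = 351.735 × ln(237.95/212) = 40.61 J/K.
ΔS_total = -30.82 + 40.61 = 9.79 J/K.

ΔS_total = 9.79 J/K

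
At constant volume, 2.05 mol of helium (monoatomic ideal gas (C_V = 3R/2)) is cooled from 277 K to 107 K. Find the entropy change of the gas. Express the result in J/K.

ΔS = -24.3 J/K

At constant volume, ΔS = nC_V ln(T₂/T₁) with C_V = 3R/2 = 12.47 J mol⁻¹ K⁻¹.
ΔS = 2.05 × 12.47 × ln(107/277) = -24.3 J/K.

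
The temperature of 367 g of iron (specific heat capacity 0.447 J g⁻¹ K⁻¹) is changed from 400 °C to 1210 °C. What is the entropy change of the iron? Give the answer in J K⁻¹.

In kelvin: T₁ = 673.15 K, T₂ = 1483.15 K. ΔS = ∫dQ_rev/T = m c ln(T₂/T₁) = 367 × 0.447 × ln(1483.15/673.15) = 130 J/K.

ΔS = 130 J/K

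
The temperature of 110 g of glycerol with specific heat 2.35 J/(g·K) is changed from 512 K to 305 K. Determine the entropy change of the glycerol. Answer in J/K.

ΔS = ∫dQ_rev/T = m c ln(T₂/T₁) = 110 × 2.35 × ln(305/512) = -134 J/K.

ΔS = -134 J/K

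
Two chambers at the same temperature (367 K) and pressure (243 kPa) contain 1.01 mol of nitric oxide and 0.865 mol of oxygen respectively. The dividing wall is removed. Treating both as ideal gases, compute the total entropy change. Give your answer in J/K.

ΔS_mix = 10.8 J/K

Mole fractions: x_A = 1.01/1.88 = 0.539, x_B = 0.461.
ΔS_mix = −R(n_A ln x_A + n_B ln x_B) = −8.314 × (1.01 ln 0.539 + 0.865 ln 0.461) = 10.8 J/K.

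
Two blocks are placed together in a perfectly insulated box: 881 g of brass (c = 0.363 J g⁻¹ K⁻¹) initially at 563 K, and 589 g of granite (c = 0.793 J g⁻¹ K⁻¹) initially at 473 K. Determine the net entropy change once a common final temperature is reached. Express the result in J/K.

Energy balance: T_f = (m₁c₁T₁ + m₂c₂T₂)/(m₁c₁ + m₂c₂) = 509.58 K.
ΔS₁ = m₁c₁ ln(T_f/T₁) = 319.803 × ln(509.58/563) = -31.88 J/K.
ΔS₂ = m₂c₂ ln(T_f/T₂) = 467.077 × ln(509.58/473) = 34.79 J/K.
ΔS_total = -31.88 + 34.79 = 2.91 J/K.

ΔS_total = 2.91 J/K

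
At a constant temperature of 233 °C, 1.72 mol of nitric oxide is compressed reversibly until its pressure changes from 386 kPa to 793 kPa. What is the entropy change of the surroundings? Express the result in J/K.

For an isothermal ideal gas ΔS_gas = nR ln(P₁/P₂) = 1.72 × 8.314 × ln(386/793) = -10.3 J/K.
The process is reversible, so ΔS_surr = −ΔS_gas = 10.3 J/K and ΔS_universe = 0.

ΔS_surr = 10.3 J/K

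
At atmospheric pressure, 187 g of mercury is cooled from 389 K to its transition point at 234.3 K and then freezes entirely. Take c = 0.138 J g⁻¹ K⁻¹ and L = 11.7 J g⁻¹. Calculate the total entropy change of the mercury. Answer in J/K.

Cooling step: ΔS₁ = m c ln(T_tr/T_i) = 187 × 0.138 × ln(234.3/389) = -13.08 J/K.
Phase change: ΔS₂ = −mL/T_tr = −187 × 11.7 / 234.3 = -9.338 J/K.
ΔS_total = (-13.08) + (-9.338) = -22.4 J/K.

ΔS = -22.4 J/K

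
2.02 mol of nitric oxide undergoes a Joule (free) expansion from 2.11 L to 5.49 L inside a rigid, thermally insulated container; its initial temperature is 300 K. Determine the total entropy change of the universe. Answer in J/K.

For an ideal gas in free expansion Q = 0 and W = 0, so T is unchanged.
Entropy is a state function; using a reversible isothermal path, ΔS_gas = nR ln(V₂/V₁) = 2.02 × 8.314 × ln(5.49/2.11) = 16.1 J/K.
The insulated surroundings exchange no heat, so ΔS_surr = 0 and ΔS_universe = ΔS_gas.

ΔS_universe = 16.1 J/K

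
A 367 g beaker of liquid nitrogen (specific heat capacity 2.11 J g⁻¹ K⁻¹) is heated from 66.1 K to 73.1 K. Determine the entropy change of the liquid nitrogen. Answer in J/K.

ΔS = ∫dQ_rev/T = m c ln(T₂/T₁) = 367 × 2.11 × ln(73.1/66.1) = 77.9 J/K.

ΔS = 77.9 J/K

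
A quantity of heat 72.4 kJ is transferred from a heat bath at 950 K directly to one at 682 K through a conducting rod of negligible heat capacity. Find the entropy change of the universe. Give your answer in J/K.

ΔS_total = 29.9 J/K

ΔS_hot = −Q/T_H = −72400/950 = -76.211 J/K and ΔS_cold = +Q/T_C = 72400/682 = 106.16 J/K.
ΔS_total = -76.211 + 106.16 = 29.9 J/K, positive as the second law requires.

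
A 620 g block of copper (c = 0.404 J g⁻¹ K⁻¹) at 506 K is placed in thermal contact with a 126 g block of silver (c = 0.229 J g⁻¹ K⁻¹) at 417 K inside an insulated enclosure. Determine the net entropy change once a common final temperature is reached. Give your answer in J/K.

Energy balance: T_f = (m₁c₁T₁ + m₂c₂T₂)/(m₁c₁ + m₂c₂) = 496.81 K.
ΔS₁ = m₁c₁ ln(T_f/T₁) = 250.48 × ln(496.81/506) = -4.593 J/K.
ΔS₂ = m₂c₂ ln(T_f/T₂) = 28.854 × ln(496.81/417) = 5.053 J/K.
ΔS_total = -4.593 + 5.053 = 0.46 J/K.

ΔS_total = 0.46 J/K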